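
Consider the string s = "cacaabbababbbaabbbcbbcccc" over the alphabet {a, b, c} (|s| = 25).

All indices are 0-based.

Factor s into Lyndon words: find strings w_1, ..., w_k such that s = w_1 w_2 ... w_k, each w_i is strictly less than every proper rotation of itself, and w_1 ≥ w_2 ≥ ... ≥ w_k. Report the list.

emit factor 1: 'c' (i=0, period=1)
emit factor 2: 'ac' (i=1, period=2)
emit factor 3: 'aabbababbbaabbbcbbcccc' (i=3, period=22)

["c", "ac", "aabbababbbaabbbcbbcccc"]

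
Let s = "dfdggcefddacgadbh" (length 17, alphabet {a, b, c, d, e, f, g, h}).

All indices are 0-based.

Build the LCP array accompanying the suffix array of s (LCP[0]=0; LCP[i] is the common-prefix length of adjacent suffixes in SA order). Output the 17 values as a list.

[0, 1, 0, 0, 1, 0, 1, 1, 1, 1, 0, 0, 2, 0, 1, 1, 0]

rank→(start, suffix):
  0 → (10, 'acgadbh')
  1 → (13, 'adbh')
  2 → (15, 'bh')
  3 → (5, 'cefddacgadbh')
  4 → (11, 'cgadbh')
  5 → (9, 'dacgadbh')
  6 → (14, 'dbh')
  7 → (8, 'ddacgadbh')
  8 → (0, 'dfdggcefddacgadbh')
  9 → (2, 'dggcefddacgadbh')
  10 → (6, 'efddacgadbh')
  11 → (7, 'fddacgadbh')
  12 → (1, 'fdggcefddacgadbh')
  13 → (12, 'gadbh')
  14 → (4, 'gcefddacgadbh')
  15 → (3, 'ggcefddacgadbh')
  16 → (16, 'h')

SA = [10, 13, 15, 5, 11, 9, 14, 8, 0, 2, 6, 7, 1, 12, 4, 3, 16]
[i] adj suffixes → lcp
  [1] 10/13 → 1 ('a')
  [2] 13/15 → 0 ('')
  [3] 15/5 → 0 ('')
  [4] 5/11 → 1 ('c')
  [5] 11/9 → 0 ('')
  [6] 9/14 → 1 ('d')
  [7] 14/8 → 1 ('d')
  [8] 8/0 → 1 ('d')
  [9] 0/2 → 1 ('d')
  [10] 2/6 → 0 ('')
  [11] 6/7 → 0 ('')
  [12] 7/1 → 2 ('fd')
  [13] 1/12 → 0 ('')
  [14] 12/4 → 1 ('g')
  [15] 4/3 → 1 ('g')
  [16] 3/16 → 0 ('')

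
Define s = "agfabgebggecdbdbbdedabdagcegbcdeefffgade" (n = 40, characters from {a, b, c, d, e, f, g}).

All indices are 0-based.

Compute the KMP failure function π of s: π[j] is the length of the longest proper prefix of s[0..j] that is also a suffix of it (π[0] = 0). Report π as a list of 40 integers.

[0, 0, 0, 1, 0, 0, 0, 0, 0, 0, 0, 0, 0, 0, 0, 0, 0, 0, 0, 0, 1, 0, 0, 1, 2, 0, 0, 0, 0, 0, 0, 0, 0, 0, 0, 0, 0, 1, 0, 0]

π[0] = 0
j=1 s[j]='g': π[1]=0 (border '')
j=2 s[j]='f': π[2]=0 (border '')
j=3 s[j]='a': π[3]=1 (border 'a')
j=4 s[j]='b': k: 1→0; π[4]=0 (border '')
j=5 s[j]='g': π[5]=0 (border '')
j=6 s[j]='e': π[6]=0 (border '')
j=7 s[j]='b': π[7]=0 (border '')
j=8 s[j]='g': π[8]=0 (border '')
j=9 s[j]='g': π[9]=0 (border '')
j=10 s[j]='e': π[10]=0 (border '')
j=11 s[j]='c': π[11]=0 (border '')
j=12 s[j]='d': π[12]=0 (border '')
j=13 s[j]='b': π[13]=0 (border '')
j=14 s[j]='d': π[14]=0 (border '')
j=15 s[j]='b': π[15]=0 (border '')
j=16 s[j]='b': π[16]=0 (border '')
j=17 s[j]='d': π[17]=0 (border '')
j=18 s[j]='e': π[18]=0 (border '')
j=19 s[j]='d': π[19]=0 (border '')
j=20 s[j]='a': π[20]=1 (border 'a')
j=21 s[j]='b': k: 1→0; π[21]=0 (border '')
j=22 s[j]='d': π[22]=0 (border '')
j=23 s[j]='a': π[23]=1 (border 'a')
j=24 s[j]='g': π[24]=2 (border 'ag')
j=25 s[j]='c': k: 2→0; π[25]=0 (border '')
j=26 s[j]='e': π[26]=0 (border '')
j=27 s[j]='g': π[27]=0 (border '')
j=28 s[j]='b': π[28]=0 (border '')
j=29 s[j]='c': π[29]=0 (border '')
j=30 s[j]='d': π[30]=0 (border '')
j=31 s[j]='e': π[31]=0 (border '')
j=32 s[j]='e': π[32]=0 (border '')
j=33 s[j]='f': π[33]=0 (border '')
j=34 s[j]='f': π[34]=0 (border '')
j=35 s[j]='f': π[35]=0 (border '')
j=36 s[j]='g': π[36]=0 (border '')
j=37 s[j]='a': π[37]=1 (border 'a')
j=38 s[j]='d': k: 1→0; π[38]=0 (border '')
j=39 s[j]='e': π[39]=0 (border '')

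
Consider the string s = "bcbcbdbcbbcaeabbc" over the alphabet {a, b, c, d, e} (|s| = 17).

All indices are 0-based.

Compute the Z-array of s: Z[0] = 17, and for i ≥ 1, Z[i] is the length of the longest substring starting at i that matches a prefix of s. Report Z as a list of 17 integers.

[17, 0, 3, 0, 1, 0, 3, 0, 1, 2, 0, 0, 0, 0, 1, 2, 0]

Z[0]=17
i=1: fresh scan; Z[1]=0
i=2: fresh scan; Z[2]=3 scan→box=[2,5)
i=3: min(r-i=2, Z[1]=0)=0; Z[3]=0
i=4: min(r-i=1, Z[2]=3)=1; Z[4]=1
i=5: fresh scan; Z[5]=0
i=6: fresh scan; Z[6]=3 scan→box=[6,9)
i=7: min(r-i=2, Z[1]=0)=0; Z[7]=0
i=8: min(r-i=1, Z[2]=3)=1; Z[8]=1
i=9: fresh scan; Z[9]=2 scan→box=[9,11)
i=10: min(r-i=1, Z[1]=0)=0; Z[10]=0
i=11: fresh scan; Z[11]=0
i=12: fresh scan; Z[12]=0
i=13: fresh scan; Z[13]=0
i=14: fresh scan; Z[14]=1 scan→box=[14,15)
i=15: fresh scan; Z[15]=2 scan→box=[15,17)
i=16: min(r-i=1, Z[1]=0)=0; Z[16]=0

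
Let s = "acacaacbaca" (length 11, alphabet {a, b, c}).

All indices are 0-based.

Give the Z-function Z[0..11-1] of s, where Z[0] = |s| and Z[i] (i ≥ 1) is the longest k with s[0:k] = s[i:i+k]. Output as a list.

[11, 0, 3, 0, 1, 2, 0, 0, 3, 0, 1]

Z[0]=11
i=1: i≥r, start 0; Z[1]=0
i=2: i≥r, start 0; Z[2]=3 extend→box=[2,5)
i=3: min(r-i=2, Z[1]=0)=0; Z[3]=0
i=4: min(r-i=1, Z[2]=3)=1; Z[4]=1
i=5: i≥r, start 0; Z[5]=2 extend→box=[5,7)
i=6: min(r-i=1, Z[1]=0)=0; Z[6]=0
i=7: i≥r, start 0; Z[7]=0
i=8: i≥r, start 0; Z[8]=3 extend→box=[8,11)
i=9: min(r-i=2, Z[1]=0)=0; Z[9]=0
i=10: min(r-i=1, Z[2]=3)=1; Z[10]=1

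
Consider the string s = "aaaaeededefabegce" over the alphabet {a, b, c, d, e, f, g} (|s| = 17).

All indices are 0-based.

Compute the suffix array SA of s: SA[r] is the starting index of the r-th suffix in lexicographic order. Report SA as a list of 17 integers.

[0, 1, 2, 11, 3, 12, 15, 6, 8, 16, 5, 7, 4, 9, 13, 10, 14]

rank→(start, suffix):
  0 → (0, 'aaaaeededefabegce')
  1 → (1, 'aaaeededefabegce')
  2 → (2, 'aaeededefabegce')
  3 → (11, 'abegce')
  4 → (3, 'aeededefabegce')
  5 → (12, 'begce')
  6 → (15, 'ce')
  7 → (6, 'dedefabegce')
  8 → (8, 'defabegce')
  9 → (16, 'e')
  10 → (5, 'ededefabegce')
  11 → (7, 'edefabegce')
  12 → (4, 'eededefabegce')
  13 → (9, 'efabegce')
  14 → (13, 'egce')
  15 → (10, 'fabegce')
  16 → (14, 'gce')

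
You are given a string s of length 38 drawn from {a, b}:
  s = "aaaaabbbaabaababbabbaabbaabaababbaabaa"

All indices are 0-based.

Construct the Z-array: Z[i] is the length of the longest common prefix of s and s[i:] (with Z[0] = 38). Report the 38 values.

[38, 4, 3, 2, 1, 0, 0, 0, 2, 1, 0, 2, 1, 0, 1, 0, 0, 1, 0, 0, 2, 1, 0, 0, 2, 1, 0, 2, 1, 0, 1, 0, 0, 2, 1, 0, 2, 1]

Z[0]=38
i=1: fresh scan; Z[1]=4 extend→box=[1,5)
i=2: min(r-i=3, Z[1]=4)=3; Z[2]=3
i=3: min(r-i=2, Z[2]=3)=2; Z[3]=2
i=4: min(r-i=1, Z[3]=2)=1; Z[4]=1
i=5: fresh scan; Z[5]=0
i=6: fresh scan; Z[6]=0
i=7: fresh scan; Z[7]=0
i=8: fresh scan; Z[8]=2 extend→box=[8,10)
i=9: min(r-i=1, Z[1]=4)=1; Z[9]=1
i=10: fresh scan; Z[10]=0
i=11: fresh scan; Z[11]=2 extend→box=[11,13)
i=12: min(r-i=1, Z[1]=4)=1; Z[12]=1
i=13: fresh scan; Z[13]=0
i=14: fresh scan; Z[14]=1 extend→box=[14,15)
i=15: fresh scan; Z[15]=0
i=16: fresh scan; Z[16]=0
i=17: fresh scan; Z[17]=1 extend→box=[17,18)
i=18: fresh scan; Z[18]=0
i=19: fresh scan; Z[19]=0
i=20: fresh scan; Z[20]=2 extend→box=[20,22)
i=21: min(r-i=1, Z[1]=4)=1; Z[21]=1
i=22: fresh scan; Z[22]=0
i=23: fresh scan; Z[23]=0
i=24: fresh scan; Z[24]=2 extend→box=[24,26)
i=25: min(r-i=1, Z[1]=4)=1; Z[25]=1
i=26: fresh scan; Z[26]=0
i=27: fresh scan; Z[27]=2 extend→box=[27,29)
i=28: min(r-i=1, Z[1]=4)=1; Z[28]=1
i=29: fresh scan; Z[29]=0
i=30: fresh scan; Z[30]=1 extend→box=[30,31)
i=31: fresh scan; Z[31]=0
i=32: fresh scan; Z[32]=0
i=33: fresh scan; Z[33]=2 extend→box=[33,35)
i=34: min(r-i=1, Z[1]=4)=1; Z[34]=1
i=35: fresh scan; Z[35]=0
i=36: fresh scan; Z[36]=2 extend→box=[36,38)
i=37: min(r-i=1, Z[1]=4)=1; Z[37]=1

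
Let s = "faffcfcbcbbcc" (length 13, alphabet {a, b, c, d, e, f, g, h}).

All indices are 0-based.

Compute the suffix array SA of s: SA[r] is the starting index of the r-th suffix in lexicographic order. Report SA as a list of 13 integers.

rank→(start, suffix):
  0 → (1, 'affcfcbcbbcc')
  1 → (9, 'bbcc')
  2 → (7, 'bcbbcc')
  3 → (10, 'bcc')
  4 → (12, 'c')
  5 → (8, 'cbbcc')
  6 → (6, 'cbcbbcc')
  7 → (11, 'cc')
  8 → (4, 'cfcbcbbcc')
  9 → (0, 'faffcfcbcbbcc')
  10 → (5, 'fcbcbbcc')
  11 → (3, 'fcfcbcbbcc')
  12 → (2, 'ffcfcbcbbcc')

[1, 9, 7, 10, 12, 8, 6, 11, 4, 0, 5, 3, 2]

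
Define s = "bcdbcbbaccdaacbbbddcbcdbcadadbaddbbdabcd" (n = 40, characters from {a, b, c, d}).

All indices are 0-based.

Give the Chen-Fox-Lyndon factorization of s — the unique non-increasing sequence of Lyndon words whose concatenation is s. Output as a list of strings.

["bcd", "bc", "b", "b", "accd", "aacbbbddcbcdbcadadbaddbbdabcd"]

emit factor 1: 'bcd' (i=0, period=3)
emit factor 2: 'bc' (i=3, period=2)
emit factor 3: 'b' (i=5, period=1)
emit factor 4: 'b' (i=6, period=1)
emit factor 5: 'accd' (i=7, period=4)
emit factor 6: 'aacbbbddcbcdbcadadbaddbbdabcd' (i=11, period=29)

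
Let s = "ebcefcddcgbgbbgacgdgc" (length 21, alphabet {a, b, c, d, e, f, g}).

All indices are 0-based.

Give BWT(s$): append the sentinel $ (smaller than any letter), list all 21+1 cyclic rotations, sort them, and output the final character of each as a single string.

rank  rotation                last
    0  $ebcefcddcgbgbbgacgdgc  c
    1  acgdgc$ebcefcddcgbgbbg  g
    2  bbgacgdgc$ebcefcddcgbg  g
    3  bcefcddcgbgbbgacgdgc$e  e
    4  bgacgdgc$ebcefcddcgbgb  b
    5  bgbbgacgdgc$ebcefcddcg  g
    6  c$ebcefcddcgbgbbgacgdg  g
    7  cddcgbgbbgacgdgc$ebcef  f
    8  cefcddcgbgbbgacgdgc$eb  b
    9  cgbgbbgacgdgc$ebcefcdd  d
   10  cgdgc$ebcefcddcgbgbbga  a
   11  dcgbgbbgacgdgc$ebcefcd  d
   12  ddcgbgbbgacgdgc$ebcefc  c
   13  dgc$ebcefcddcgbgbbgacg  g
   14  ebcefcddcgbgbbgacgdgc$  $
   15  efcddcgbgbbgacgdgc$ebc  c
   16  fcddcgbgbbgacgdgc$ebce  e
   17  gacgdgc$ebcefcddcgbgbb  b
   18  gbbgacgdgc$ebcefcddcgb  b
   19  gbgbbgacgdgc$ebcefcddc  c
   20  gc$ebcefcddcgbgbbgacgd  d
   21  gdgc$ebcefcddcgbgbbgac  c

cggebggfbdadcg$cebbcdc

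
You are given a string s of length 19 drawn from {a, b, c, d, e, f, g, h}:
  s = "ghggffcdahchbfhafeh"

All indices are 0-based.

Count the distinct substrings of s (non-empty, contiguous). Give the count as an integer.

179

sorted suffixes:
  #0 SA[0]=15  'afeh'
  #1 SA[1]=8  'ahchbfhafeh'
  #2 SA[2]=12  'bfhafeh'
  #3 SA[3]=6  'cdahchbfhafeh'
  #4 SA[4]=10  'chbfhafeh'
  #5 SA[5]=7  'dahchbfhafeh'
  #6 SA[6]=17  'eh'
  #7 SA[7]=5  'fcdahchbfhafeh'
  #8 SA[8]=16  'feh'
  #9 SA[9]=4  'ffcdahchbfhafeh'
  #10 SA[10]=13  'fhafeh'
  #11 SA[11]=3  'gffcdahchbfhafeh'
  #12 SA[12]=2  'ggffcdahchbfhafeh'
  #13 SA[13]=0  'ghggffcdahchbfhafeh'
  #14 SA[14]=18  'h'
  #15 SA[15]=14  'hafeh'
  #16 SA[16]=11  'hbfhafeh'
  #17 SA[17]=9  'hchbfhafeh'
  #18 SA[18]=1  'hggffcdahchbfhafeh'

SA = [15, 8, 12, 6, 10, 7, 17, 5, 16, 4, 13, 3, 2, 0, 18, 14, 11, 9, 1]
[i] adj suffixes → lcp
  [1] 15/8 → 1 ('a')
  [2] 8/12 → 0 ('')
  [3] 12/6 → 0 ('')
  [4] 6/10 → 1 ('c')
  [5] 10/7 → 0 ('')
  [6] 7/17 → 0 ('')
  [7] 17/5 → 0 ('')
  [8] 5/16 → 1 ('f')
  [9] 16/4 → 1 ('f')
  [10] 4/13 → 1 ('f')
  [11] 13/3 → 0 ('')
  [12] 3/2 → 1 ('g')
  [13] 2/0 → 1 ('g')
  [14] 0/18 → 0 ('')
  [15] 18/14 → 1 ('h')
  [16] 14/11 → 1 ('h')
  [17] 11/9 → 1 ('h')
  [18] 9/1 → 1 ('h')

n(n+1)/2 = 19·20/2 = 190
Σ LCP = 0 + 1 + 0 + 0 + 1 + 0 + 0 + 0 + 1 + 1 + 1 + 0 + 1 + 1 + 0 + 1 + 1 + 1 + 1 = 11
distinct = 190 − 11 = 179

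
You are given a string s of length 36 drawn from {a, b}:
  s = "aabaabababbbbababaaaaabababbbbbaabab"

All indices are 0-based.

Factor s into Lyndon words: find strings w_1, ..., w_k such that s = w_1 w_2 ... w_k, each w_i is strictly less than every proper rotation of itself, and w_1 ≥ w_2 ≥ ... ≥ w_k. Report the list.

emit factor 1: 'aabaabababbbbabab' (i=0, period=17)
emit factor 2: 'aaaaabababbbbbaabab' (i=17, period=19)

["aabaabababbbbabab", "aaaaabababbbbbaabab"]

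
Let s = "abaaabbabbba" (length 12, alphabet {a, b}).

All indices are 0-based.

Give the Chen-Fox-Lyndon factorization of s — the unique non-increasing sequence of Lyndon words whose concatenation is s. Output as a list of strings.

emit factor 1: 'ab' (i=0, period=2)
emit factor 2: 'aaabbabbb' (i=2, period=9)
emit factor 3: 'a' (i=11, period=1)

["ab", "aaabbabbb", "a"]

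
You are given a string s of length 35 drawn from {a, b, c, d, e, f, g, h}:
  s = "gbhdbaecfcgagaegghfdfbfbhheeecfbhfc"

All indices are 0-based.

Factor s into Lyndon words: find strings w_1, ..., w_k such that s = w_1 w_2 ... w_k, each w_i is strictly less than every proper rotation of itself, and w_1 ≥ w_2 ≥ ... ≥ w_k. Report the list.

["g", "bhd", "b", "aecfcgagaegghfdfbfbhheeecfbhfc"]

emit factor 1: 'g' (i=0, period=1)
emit factor 2: 'bhd' (i=1, period=3)
emit factor 3: 'b' (i=4, period=1)
emit factor 4: 'aecfcgagaegghfdfbfbhheeecfbhfc' (i=5, period=30)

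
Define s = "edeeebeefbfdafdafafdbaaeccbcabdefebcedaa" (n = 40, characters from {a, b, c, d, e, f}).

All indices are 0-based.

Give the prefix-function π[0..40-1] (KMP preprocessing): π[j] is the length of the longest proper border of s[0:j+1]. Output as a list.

π[0] = 0
j=1 s[j]='d': π[1]=0 (border '')
j=2 s[j]='e': π[2]=1 (border 'e')
j=3 s[j]='e': k: 1→0; π[3]=1 (border 'e')
j=4 s[j]='e': k: 1→0; π[4]=1 (border 'e')
j=5 s[j]='b': k: 1→0; π[5]=0 (border '')
j=6 s[j]='e': π[6]=1 (border 'e')
j=7 s[j]='e': k: 1→0; π[7]=1 (border 'e')
j=8 s[j]='f': k: 1→0; π[8]=0 (border '')
j=9 s[j]='b': π[9]=0 (border '')
j=10 s[j]='f': π[10]=0 (border '')
j=11 s[j]='d': π[11]=0 (border '')
j=12 s[j]='a': π[12]=0 (border '')
j=13 s[j]='f': π[13]=0 (border '')
j=14 s[j]='d': π[14]=0 (border '')
j=15 s[j]='a': π[15]=0 (border '')
j=16 s[j]='f': π[16]=0 (border '')
j=17 s[j]='a': π[17]=0 (border '')
j=18 s[j]='f': π[18]=0 (border '')
j=19 s[j]='d': π[19]=0 (border '')
j=20 s[j]='b': π[20]=0 (border '')
j=21 s[j]='a': π[21]=0 (border '')
j=22 s[j]='a': π[22]=0 (border '')
j=23 s[j]='e': π[23]=1 (border 'e')
j=24 s[j]='c': k: 1→0; π[24]=0 (border '')
j=25 s[j]='c': π[25]=0 (border '')
j=26 s[j]='b': π[26]=0 (border '')
j=27 s[j]='c': π[27]=0 (border '')
j=28 s[j]='a': π[28]=0 (border '')
j=29 s[j]='b': π[29]=0 (border '')
j=30 s[j]='d': π[30]=0 (border '')
j=31 s[j]='e': π[31]=1 (border 'e')
j=32 s[j]='f': k: 1→0; π[32]=0 (border '')
j=33 s[j]='e': π[33]=1 (border 'e')
j=34 s[j]='b': k: 1→0; π[34]=0 (border '')
j=35 s[j]='c': π[35]=0 (border '')
j=36 s[j]='e': π[36]=1 (border 'e')
j=37 s[j]='d': π[37]=2 (border 'ed')
j=38 s[j]='a': k: 2→0; π[38]=0 (border '')
j=39 s[j]='a': π[39]=0 (border '')

[0, 0, 1, 1, 1, 0, 1, 1, 0, 0, 0, 0, 0, 0, 0, 0, 0, 0, 0, 0, 0, 0, 0, 1, 0, 0, 0, 0, 0, 0, 0, 1, 0, 1, 0, 0, 1, 2, 0, 0]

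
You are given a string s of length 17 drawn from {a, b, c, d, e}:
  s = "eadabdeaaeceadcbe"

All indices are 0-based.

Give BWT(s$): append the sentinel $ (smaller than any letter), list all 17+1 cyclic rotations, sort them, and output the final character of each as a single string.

eedeeaacdeaabbd$ca

rank  rotation            last
    0  $eadabdeaaeceadcbe  e
    1  aaeceadcbe$eadabde  e
    2  abdeaaeceadcbe$ead  d
    3  adabdeaaeceadcbe$e  e
    4  adcbe$eadabdeaaece  e
    5  aeceadcbe$eadabdea  a
    6  bdeaaeceadcbe$eada  a
    7  be$eadabdeaaeceadc  c
    8  cbe$eadabdeaaecead  d
    9  ceadcbe$eadabdeaae  e
   10  dabdeaaeceadcbe$ea  a
   11  dcbe$eadabdeaaecea  a
   12  deaaeceadcbe$eadab  b
   13  e$eadabdeaaeceadcb  b
   14  eaaeceadcbe$eadabd  d
   15  eadabdeaaeceadcbe$  $
   16  eadcbe$eadabdeaaec  c
   17  eceadcbe$eadabdeaa  a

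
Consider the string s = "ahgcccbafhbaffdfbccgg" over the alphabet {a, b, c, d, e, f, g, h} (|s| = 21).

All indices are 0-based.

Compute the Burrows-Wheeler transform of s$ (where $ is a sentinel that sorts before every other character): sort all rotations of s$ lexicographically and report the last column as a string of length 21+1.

rank  rotation                last
    0  $ahgcccbafhbaffdfbccgg  g
    1  affdfbccgg$ahgcccbafhb  b
    2  afhbaffdfbccgg$ahgcccb  b
    3  ahgcccbafhbaffdfbccgg$  $
    4  baffdfbccgg$ahgcccbafh  h
    5  bafhbaffdfbccgg$ahgccc  c
    6  bccgg$ahgcccbafhbaffdf  f
    7  cbafhbaffdfbccgg$ahgcc  c
    8  ccbafhbaffdfbccgg$ahgc  c
    9  cccbafhbaffdfbccgg$ahg  g
   10  ccgg$ahgcccbafhbaffdfb  b
   11  cgg$ahgcccbafhbaffdfbc  c
   12  dfbccgg$ahgcccbafhbaff  f
   13  fbccgg$ahgcccbafhbaffd  d
   14  fdfbccgg$ahgcccbafhbaf  f
   15  ffdfbccgg$ahgcccbafhba  a
   16  fhbaffdfbccgg$ahgcccba  a
   17  g$ahgcccbafhbaffdfbccg  g
   18  gcccbafhbaffdfbccgg$ah  h
   19  gg$ahgcccbafhbaffdfbcc  c
   20  hbaffdfbccgg$ahgcccbaf  f
   21  hgcccbafhbaffdfbccgg$a  a

gbb$hcfccgbcfdfaaghcfa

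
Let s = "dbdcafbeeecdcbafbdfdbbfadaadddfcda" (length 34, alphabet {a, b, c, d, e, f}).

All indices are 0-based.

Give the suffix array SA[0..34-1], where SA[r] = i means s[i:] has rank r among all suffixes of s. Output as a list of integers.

rank→(start, suffix):
  0 → (33, 'a')
  1 → (25, 'aadddfcda')
  2 → (23, 'adaadddfcda')
  3 → (26, 'adddfcda')
  4 → (14, 'afbdfdbbfadaadddfcda')
  5 → (4, 'afbeeecdcbafbdfdbbfadaadddfcda')
  6 → (13, 'bafbdfdbbfadaadddfcda')
  7 → (20, 'bbfadaadddfcda')
  8 → (1, 'bdcafbeeecdcbafbdfdbbfadaadddfcda')
  9 → (16, 'bdfdbbfadaadddfcda')
  10 → (6, 'beeecdcbafbdfdbbfadaadddfcda')
  11 → (21, 'bfadaadddfcda')
  12 → (3, 'cafbeeecdcbafbdfdbbfadaadddfcda')
  13 → (12, 'cbafbdfdbbfadaadddfcda')
  14 → (31, 'cda')
  15 → (10, 'cdcbafbdfdbbfadaadddfcda')
  16 → (32, 'da')
  17 → (24, 'daadddfcda')
  18 → (19, 'dbbfadaadddfcda')
  19 → (0, 'dbdcafbeeecdcbafbdfdbbfadaadddfcda')
  20 → (2, 'dcafbeeecdcbafbdfdbbfadaadddfcda')
  21 → (11, 'dcbafbdfdbbfadaadddfcda')
  22 → (27, 'dddfcda')
  23 → (28, 'ddfcda')
  24 → (29, 'dfcda')
  25 → (17, 'dfdbbfadaadddfcda')
  26 → (9, 'ecdcbafbdfdbbfadaadddfcda')
  27 → (8, 'eecdcbafbdfdbbfadaadddfcda')
  28 → (7, 'eeecdcbafbdfdbbfadaadddfcda')
  29 → (22, 'fadaadddfcda')
  30 → (15, 'fbdfdbbfadaadddfcda')
  31 → (5, 'fbeeecdcbafbdfdbbfadaadddfcda')
  32 → (30, 'fcda')
  33 → (18, 'fdbbfadaadddfcda')

[33, 25, 23, 26, 14, 4, 13, 20, 1, 16, 6, 21, 3, 12, 31, 10, 32, 24, 19, 0, 2, 11, 27, 28, 29, 17, 9, 8, 7, 22, 15, 5, 30, 18]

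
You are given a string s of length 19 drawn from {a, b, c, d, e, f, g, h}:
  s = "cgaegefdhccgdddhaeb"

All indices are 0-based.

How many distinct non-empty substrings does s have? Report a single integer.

sorted suffixes:
  #0 SA[0]=16  'aeb'
  #1 SA[1]=2  'aegefdhccgdddhaeb'
  #2 SA[2]=18  'b'
  #3 SA[3]=9  'ccgdddhaeb'
  #4 SA[4]=0  'cgaegefdhccgdddhaeb'
  #5 SA[5]=10  'cgdddhaeb'
  #6 SA[6]=12  'dddhaeb'
  #7 SA[7]=13  'ddhaeb'
  #8 SA[8]=14  'dhaeb'
  #9 SA[9]=7  'dhccgdddhaeb'
  #10 SA[10]=17  'eb'
  #11 SA[11]=5  'efdhccgdddhaeb'
  #12 SA[12]=3  'egefdhccgdddhaeb'
  #13 SA[13]=6  'fdhccgdddhaeb'
  #14 SA[14]=1  'gaegefdhccgdddhaeb'
  #15 SA[15]=11  'gdddhaeb'
  #16 SA[16]=4  'gefdhccgdddhaeb'
  #17 SA[17]=15  'haeb'
  #18 SA[18]=8  'hccgdddhaeb'

SA = [16, 2, 18, 9, 0, 10, 12, 13, 14, 7, 17, 5, 3, 6, 1, 11, 4, 15, 8]
rank  pair      lcp
   1  s[16:],s[2:]  2  'ae'
   2  s[2:],s[18:]  0  ''
   3  s[18:],s[9:]  0  ''
   4  s[9:],s[0:]  1  'c'
   5  s[0:],s[10:]  2  'cg'
   6  s[10:],s[12:]  0  ''
   7  s[12:],s[13:]  2  'dd'
   8  s[13:],s[14:]  1  'd'
   9  s[14:],s[7:]  2  'dh'
  10  s[7:],s[17:]  0  ''
  11  s[17:],s[5:]  1  'e'
  12  s[5:],s[3:]  1  'e'
  13  s[3:],s[6:]  0  ''
  14  s[6:],s[1:]  0  ''
  15  s[1:],s[11:]  1  'g'
  16  s[11:],s[4:]  1  'g'
  17  s[4:],s[15:]  0  ''
  18  s[15:],s[8:]  1  'h'

n(n+1)/2 = 19·20/2 = 190
Σ LCP = 0 + 2 + 0 + 0 + 1 + 2 + 0 + 2 + 1 + 2 + 0 + 1 + 1 + 0 + 0 + 1 + 1 + 0 + 1 = 15
distinct = 190 − 15 = 175

175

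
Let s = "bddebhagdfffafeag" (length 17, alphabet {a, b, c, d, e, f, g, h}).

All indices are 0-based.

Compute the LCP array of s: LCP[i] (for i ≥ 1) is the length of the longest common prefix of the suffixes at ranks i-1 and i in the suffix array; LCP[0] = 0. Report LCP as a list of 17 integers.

rank→(start, suffix):
  0 → (12, 'afeag')
  1 → (15, 'ag')
  2 → (6, 'agdfffafeag')
  3 → (0, 'bddebhagdfffafeag')
  4 → (4, 'bhagdfffafeag')
  5 → (1, 'ddebhagdfffafeag')
  6 → (2, 'debhagdfffafeag')
  7 → (8, 'dfffafeag')
  8 → (14, 'eag')
  9 → (3, 'ebhagdfffafeag')
  10 → (11, 'fafeag')
  11 → (13, 'feag')
  12 → (10, 'ffafeag')
  13 → (9, 'fffafeag')
  14 → (16, 'g')
  15 → (7, 'gdfffafeag')
  16 → (5, 'hagdfffafeag')

SA = [12, 15, 6, 0, 4, 1, 2, 8, 14, 3, 11, 13, 10, 9, 16, 7, 5]
[i] adj suffixes → lcp
  [1] 12/15 → 1 ('a')
  [2] 15/6 → 2 ('ag')
  [3] 6/0 → 0 ('')
  [4] 0/4 → 1 ('b')
  [5] 4/1 → 0 ('')
  [6] 1/2 → 1 ('d')
  [7] 2/8 → 1 ('d')
  [8] 8/14 → 0 ('')
  [9] 14/3 → 1 ('e')
  [10] 3/11 → 0 ('')
  [11] 11/13 → 1 ('f')
  [12] 13/10 → 1 ('f')
  [13] 10/9 → 2 ('ff')
  [14] 9/16 → 0 ('')
  [15] 16/7 → 1 ('g')
  [16] 7/5 → 0 ('')

[0, 1, 2, 0, 1, 0, 1, 1, 0, 1, 0, 1, 1, 2, 0, 1, 0]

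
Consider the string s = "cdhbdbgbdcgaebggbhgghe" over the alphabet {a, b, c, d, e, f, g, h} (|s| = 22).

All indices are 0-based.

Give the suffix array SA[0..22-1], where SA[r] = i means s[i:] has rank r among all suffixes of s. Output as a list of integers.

rank | idx | suffix
   0 |  11 | aebggbhgghe
   1 |   3 | bdbgbdcgaebggbhgghe
   2 |   7 | bdcgaebggbhgghe
   3 |   5 | bgbdcgaebggbhgghe
   4 |  13 | bggbhgghe
   5 |  16 | bhgghe
   6 |   0 | cdhbdbgbdcgaebggbhgghe
   7 |   9 | cgaebggbhgghe
   8 |   4 | dbgbdcgaebggbhgghe
   9 |   8 | dcgaebggbhgghe
  10 |   1 | dhbdbgbdcgaebggbhgghe
  11 |  21 | e
  12 |  12 | ebggbhgghe
  13 |  10 | gaebggbhgghe
  14 |   6 | gbdcgaebggbhgghe
  15 |  15 | gbhgghe
  16 |  14 | ggbhgghe
  17 |  18 | gghe
  18 |  19 | ghe
  19 |   2 | hbdbgbdcgaebggbhgghe
  20 |  20 | he
  21 |  17 | hgghe

[11, 3, 7, 5, 13, 16, 0, 9, 4, 8, 1, 21, 12, 10, 6, 15, 14, 18, 19, 2, 20, 17]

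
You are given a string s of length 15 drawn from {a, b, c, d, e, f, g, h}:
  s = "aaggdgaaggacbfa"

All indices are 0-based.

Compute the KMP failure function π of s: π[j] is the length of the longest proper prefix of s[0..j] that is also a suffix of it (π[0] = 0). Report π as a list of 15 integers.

[0, 1, 0, 0, 0, 0, 1, 2, 3, 4, 1, 0, 0, 0, 1]

π[0] = 0
j=1 s[j]='a': π[1]=1 (border 'a')
j=2 s[j]='g': k: 1→0; π[2]=0 (border '')
j=3 s[j]='g': π[3]=0 (border '')
j=4 s[j]='d': π[4]=0 (border '')
j=5 s[j]='g': π[5]=0 (border '')
j=6 s[j]='a': π[6]=1 (border 'a')
j=7 s[j]='a': π[7]=2 (border 'aa')
j=8 s[j]='g': π[8]=3 (border 'aag')
j=9 s[j]='g': π[9]=4 (border 'aagg')
j=10 s[j]='a': k: 4→0; π[10]=1 (border 'a')
j=11 s[j]='c': k: 1→0; π[11]=0 (border '')
j=12 s[j]='b': π[12]=0 (border '')
j=13 s[j]='f': π[13]=0 (border '')
j=14 s[j]='a': π[14]=1 (border 'a')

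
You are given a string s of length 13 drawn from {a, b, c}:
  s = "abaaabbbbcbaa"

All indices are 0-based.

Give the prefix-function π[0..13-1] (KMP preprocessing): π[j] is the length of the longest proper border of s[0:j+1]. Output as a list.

[0, 0, 1, 1, 1, 2, 0, 0, 0, 0, 0, 1, 1]

π[0] = 0
j=1 s[j]='b': π[1]=0 (border '')
j=2 s[j]='a': π[2]=1 (border 'a')
j=3 s[j]='a': k: 1→0; π[3]=1 (border 'a')
j=4 s[j]='a': k: 1→0; π[4]=1 (border 'a')
j=5 s[j]='b': π[5]=2 (border 'ab')
j=6 s[j]='b': k: 2→0; π[6]=0 (border '')
j=7 s[j]='b': π[7]=0 (border '')
j=8 s[j]='b': π[8]=0 (border '')
j=9 s[j]='c': π[9]=0 (border '')
j=10 s[j]='b': π[10]=0 (border '')
j=11 s[j]='a': π[11]=1 (border 'a')
j=12 s[j]='a': k: 1→0; π[12]=1 (border 'a')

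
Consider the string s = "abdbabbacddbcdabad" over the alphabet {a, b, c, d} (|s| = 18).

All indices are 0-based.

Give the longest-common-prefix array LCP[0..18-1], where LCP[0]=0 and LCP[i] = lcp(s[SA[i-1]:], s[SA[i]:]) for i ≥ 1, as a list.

[0, 2, 2, 1, 1, 0, 2, 2, 1, 1, 1, 0, 2, 0, 1, 1, 2, 1]

sorted suffixes:
  #0 SA[0]=14  'abad'
  #1 SA[1]=4  'abbacddbcdabad'
  #2 SA[2]=0  'abdbabbacddbcdabad'
  #3 SA[3]=7  'acddbcdabad'
  #4 SA[4]=16  'ad'
  #5 SA[5]=3  'babbacddbcdabad'
  #6 SA[6]=6  'bacddbcdabad'
  #7 SA[7]=15  'bad'
  #8 SA[8]=5  'bbacddbcdabad'
  #9 SA[9]=11  'bcdabad'
  #10 SA[10]=1  'bdbabbacddbcdabad'
  #11 SA[11]=12  'cdabad'
  #12 SA[12]=8  'cddbcdabad'
  #13 SA[13]=17  'd'
  #14 SA[14]=13  'dabad'
  #15 SA[15]=2  'dbabbacddbcdabad'
  #16 SA[16]=10  'dbcdabad'
  #17 SA[17]=9  'ddbcdabad'

SA = [14, 4, 0, 7, 16, 3, 6, 15, 5, 11, 1, 12, 8, 17, 13, 2, 10, 9]
i: (SA[i-1],SA[i]) lcp shared
  1: (14,4) 2 'ab'
  2: (4,0) 2 'ab'
  3: (0,7) 1 'a'
  4: (7,16) 1 'a'
  5: (16,3) 0 ''
  6: (3,6) 2 'ba'
  7: (6,15) 2 'ba'
  8: (15,5) 1 'b'
  9: (5,11) 1 'b'
  10: (11,1) 1 'b'
  11: (1,12) 0 ''
  12: (12,8) 2 'cd'
  13: (8,17) 0 ''
  14: (17,13) 1 'd'
  15: (13,2) 1 'd'
  16: (2,10) 2 'db'
  17: (10,9) 1 'd'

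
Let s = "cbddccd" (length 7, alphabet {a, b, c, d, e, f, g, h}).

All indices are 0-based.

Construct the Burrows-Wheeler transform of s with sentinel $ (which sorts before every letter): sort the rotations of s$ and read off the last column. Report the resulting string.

rank  rotation  last
    0  $cbddccd  d
    1  bddccd$c  c
    2  cbddccd$  $
    3  ccd$cbdd  d
    4  cd$cbddc  c
    5  d$cbddcc  c
    6  dccd$cbd  d
    7  ddccd$cb  b

dc$dccdb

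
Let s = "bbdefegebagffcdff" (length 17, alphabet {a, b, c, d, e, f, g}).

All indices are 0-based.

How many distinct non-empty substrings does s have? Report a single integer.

rank | idx | suffix
   0 |   9 | agffcdff
   1 |   8 | bagffcdff
   2 |   0 | bbdefegebagffcdff
   3 |   1 | bdefegebagffcdff
   4 |  13 | cdff
   5 |   2 | defegebagffcdff
   6 |  14 | dff
   7 |   7 | ebagffcdff
   8 |   3 | efegebagffcdff
   9 |   5 | egebagffcdff
  10 |  16 | f
  11 |  12 | fcdff
  12 |   4 | fegebagffcdff
  13 |  15 | ff
  14 |  11 | ffcdff
  15 |   6 | gebagffcdff
  16 |  10 | gffcdff

SA = [9, 8, 0, 1, 13, 2, 14, 7, 3, 5, 16, 12, 4, 15, 11, 6, 10]
rank  pair      lcp
   1  s[9:],s[8:]  0  ''
   2  s[8:],s[0:]  1  'b'
   3  s[0:],s[1:]  1  'b'
   4  s[1:],s[13:]  0  ''
   5  s[13:],s[2:]  0  ''
   6  s[2:],s[14:]  1  'd'
   7  s[14:],s[7:]  0  ''
   8  s[7:],s[3:]  1  'e'
   9  s[3:],s[5:]  1  'e'
  10  s[5:],s[16:]  0  ''
  11  s[16:],s[12:]  1  'f'
  12  s[12:],s[4:]  1  'f'
  13  s[4:],s[15:]  1  'f'
  14  s[15:],s[11:]  2  'ff'
  15  s[11:],s[6:]  0  ''
  16  s[6:],s[10:]  1  'g'

n(n+1)/2 = 17·18/2 = 153
Σ LCP = 0 + 0 + 1 + 1 + 0 + 0 + 1 + 0 + 1 + 1 + 0 + 1 + 1 + 1 + 2 + 0 + 1 = 11
distinct = 153 − 11 = 142

142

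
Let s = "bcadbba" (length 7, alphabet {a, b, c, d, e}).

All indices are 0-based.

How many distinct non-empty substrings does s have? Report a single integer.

sorted suffixes:
  #0 SA[0]=6  'a'
  #1 SA[1]=2  'adbba'
  #2 SA[2]=5  'ba'
  #3 SA[3]=4  'bba'
  #4 SA[4]=0  'bcadbba'
  #5 SA[5]=1  'cadbba'
  #6 SA[6]=3  'dbba'

SA = [6, 2, 5, 4, 0, 1, 3]
[i] adj suffixes → lcp
  [1] 6/2 → 1 ('a')
  [2] 2/5 → 0 ('')
  [3] 5/4 → 1 ('b')
  [4] 4/0 → 1 ('b')
  [5] 0/1 → 0 ('')
  [6] 1/3 → 0 ('')

n(n+1)/2 = 7·8/2 = 28
Σ LCP = 0 + 1 + 0 + 1 + 1 + 0 + 0 = 3
distinct = 28 − 3 = 25

25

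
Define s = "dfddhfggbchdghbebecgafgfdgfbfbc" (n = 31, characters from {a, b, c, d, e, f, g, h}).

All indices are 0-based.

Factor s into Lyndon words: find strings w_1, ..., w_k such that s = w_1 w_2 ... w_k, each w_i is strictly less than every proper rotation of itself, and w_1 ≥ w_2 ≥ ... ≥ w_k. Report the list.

emit factor 1: 'df' (i=0, period=2)
emit factor 2: 'ddhfgg' (i=2, period=6)
emit factor 3: 'bchdghbebecg' (i=8, period=12)
emit factor 4: 'afgfdgfbfbc' (i=20, period=11)

["df", "ddhfgg", "bchdghbebecg", "afgfdgfbfbc"]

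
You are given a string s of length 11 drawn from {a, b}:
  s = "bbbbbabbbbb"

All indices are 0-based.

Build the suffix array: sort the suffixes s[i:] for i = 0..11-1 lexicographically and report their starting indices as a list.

[5, 10, 4, 9, 3, 8, 2, 7, 1, 6, 0]

rank | idx | suffix
   0 |   5 | abbbbb
   1 |  10 | b
   2 |   4 | babbbbb
   3 |   9 | bb
   4 |   3 | bbabbbbb
   5 |   8 | bbb
   6 |   2 | bbbabbbbb
   7 |   7 | bbbb
   8 |   1 | bbbbabbbbb
   9 |   6 | bbbbb
  10 |   0 | bbbbbabbbbb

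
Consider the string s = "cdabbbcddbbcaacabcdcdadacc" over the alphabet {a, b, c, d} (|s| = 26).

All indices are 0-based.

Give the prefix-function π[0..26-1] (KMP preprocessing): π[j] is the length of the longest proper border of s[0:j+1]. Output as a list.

π[0] = 0
j=1 s[j]='d': π[1]=0 (border '')
j=2 s[j]='a': π[2]=0 (border '')
j=3 s[j]='b': π[3]=0 (border '')
j=4 s[j]='b': π[4]=0 (border '')
j=5 s[j]='b': π[5]=0 (border '')
j=6 s[j]='c': π[6]=1 (border 'c')
j=7 s[j]='d': π[7]=2 (border 'cd')
j=8 s[j]='d': k: 2→0; π[8]=0 (border '')
j=9 s[j]='b': π[9]=0 (border '')
j=10 s[j]='b': π[10]=0 (border '')
j=11 s[j]='c': π[11]=1 (border 'c')
j=12 s[j]='a': k: 1→0; π[12]=0 (border '')
j=13 s[j]='a': π[13]=0 (border '')
j=14 s[j]='c': π[14]=1 (border 'c')
j=15 s[j]='a': k: 1→0; π[15]=0 (border '')
j=16 s[j]='b': π[16]=0 (border '')
j=17 s[j]='c': π[17]=1 (border 'c')
j=18 s[j]='d': π[18]=2 (border 'cd')
j=19 s[j]='c': k: 2→0; π[19]=1 (border 'c')
j=20 s[j]='d': π[20]=2 (border 'cd')
j=21 s[j]='a': π[21]=3 (border 'cda')
j=22 s[j]='d': k: 3→0; π[22]=0 (border '')
j=23 s[j]='a': π[23]=0 (border '')
j=24 s[j]='c': π[24]=1 (border 'c')
j=25 s[j]='c': k: 1→0; π[25]=1 (border 'c')

[0, 0, 0, 0, 0, 0, 1, 2, 0, 0, 0, 1, 0, 0, 1, 0, 0, 1, 2, 1, 2, 3, 0, 0, 1, 1]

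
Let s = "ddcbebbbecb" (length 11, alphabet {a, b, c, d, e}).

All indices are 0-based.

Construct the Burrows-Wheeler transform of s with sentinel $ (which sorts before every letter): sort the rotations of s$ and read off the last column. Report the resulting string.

rank  rotation      last
    0  $ddcbebbbecb  b
    1  b$ddcbebbbec  c
    2  bbbecb$ddcbe  e
    3  bbecb$ddcbeb  b
    4  bebbbecb$ddc  c
    5  becb$ddcbebb  b
    6  cb$ddcbebbbe  e
    7  cbebbbecb$dd  d
    8  dcbebbbecb$d  d
    9  ddcbebbbecb$  $
   10  ebbbecb$ddcb  b
   11  ecb$ddcbebbb  b

bcebcbedd$bb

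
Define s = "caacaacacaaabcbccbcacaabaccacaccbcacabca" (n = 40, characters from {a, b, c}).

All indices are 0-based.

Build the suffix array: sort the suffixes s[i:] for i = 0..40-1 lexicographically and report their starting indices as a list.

[39, 9, 21, 10, 1, 4, 22, 36, 11, 7, 19, 2, 34, 5, 27, 24, 29, 23, 37, 17, 32, 12, 14, 38, 8, 20, 0, 3, 35, 6, 18, 33, 26, 28, 16, 31, 13, 25, 15, 30]

rank→(start, suffix):
  0 → (39, 'a')
  1 → (9, 'aaabcbccbcacaabaccacaccbcacabca')
  2 → (21, 'aabaccacaccbcacabca')
  3 → (10, 'aabcbccbcacaabaccacaccbcacabca')
  4 → (1, 'aacaacacaaabcbccbcacaabaccacaccbcacabca')
  5 → (4, 'aacacaaabcbccbcacaabaccacaccbcacabca')
  6 → (22, 'abaccacaccbcacabca')
  7 → (36, 'abca')
  8 → (11, 'abcbccbcacaabaccacaccbcacabca')
  9 → (7, 'acaaabcbccbcacaabaccacaccbcacabca')
  10 → (19, 'acaabaccacaccbcacabca')
  11 → (2, 'acaacacaaabcbccbcacaabaccacaccbcacabca')
  12 → (34, 'acabca')
  13 → (5, 'acacaaabcbccbcacaabaccacaccbcacabca')
  14 → (27, 'acaccbcacabca')
  15 → (24, 'accacaccbcacabca')
  16 → (29, 'accbcacabca')
  17 → (23, 'baccacaccbcacabca')
  18 → (37, 'bca')
  19 → (17, 'bcacaabaccacaccbcacabca')
  20 → (32, 'bcacabca')
  21 → (12, 'bcbccbcacaabaccacaccbcacabca')
  22 → (14, 'bccbcacaabaccacaccbcacabca')
  23 → (38, 'ca')
  24 → (8, 'caaabcbccbcacaabaccacaccbcacabca')
  25 → (20, 'caabaccacaccbcacabca')
  26 → (0, 'caacaacacaaabcbccbcacaabaccacaccbcacabca')
  27 → (3, 'caacacaaabcbccbcacaabaccacaccbcacabca')
  28 → (35, 'cabca')
  29 → (6, 'cacaaabcbccbcacaabaccacaccbcacabca')
  30 → (18, 'cacaabaccacaccbcacabca')
  31 → (33, 'cacabca')
  32 → (26, 'cacaccbcacabca')
  33 → (28, 'caccbcacabca')
  34 → (16, 'cbcacaabaccacaccbcacabca')
  35 → (31, 'cbcacabca')
  36 → (13, 'cbccbcacaabaccacaccbcacabca')
  37 → (25, 'ccacaccbcacabca')
  38 → (15, 'ccbcacaabaccacaccbcacabca')
  39 → (30, 'ccbcacabca')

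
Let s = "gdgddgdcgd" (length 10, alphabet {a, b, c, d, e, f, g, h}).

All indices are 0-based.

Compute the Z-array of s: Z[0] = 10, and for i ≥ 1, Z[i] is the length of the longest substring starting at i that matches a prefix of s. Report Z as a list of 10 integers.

[10, 0, 2, 0, 0, 2, 0, 0, 2, 0]

Z[0]=10
i=1: i≥r, start 0; Z[1]=0
i=2: i≥r, start 0; Z[2]=2 grow→box=[2,4)
i=3: min(r-i=1, Z[1]=0)=0; Z[3]=0
i=4: i≥r, start 0; Z[4]=0
i=5: i≥r, start 0; Z[5]=2 grow→box=[5,7)
i=6: min(r-i=1, Z[1]=0)=0; Z[6]=0
i=7: i≥r, start 0; Z[7]=0
i=8: i≥r, start 0; Z[8]=2 grow→box=[8,10)
i=9: min(r-i=1, Z[1]=0)=0; Z[9]=0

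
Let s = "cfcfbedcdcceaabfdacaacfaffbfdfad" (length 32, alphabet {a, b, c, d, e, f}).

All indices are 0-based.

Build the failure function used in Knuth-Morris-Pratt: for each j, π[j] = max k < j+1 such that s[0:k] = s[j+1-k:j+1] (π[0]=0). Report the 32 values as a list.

π[0] = 0
j=1 s[j]='f': π[1]=0 (border '')
j=2 s[j]='c': π[2]=1 (border 'c')
j=3 s[j]='f': π[3]=2 (border 'cf')
j=4 s[j]='b': k: 2→0; π[4]=0 (border '')
j=5 s[j]='e': π[5]=0 (border '')
j=6 s[j]='d': π[6]=0 (border '')
j=7 s[j]='c': π[7]=1 (border 'c')
j=8 s[j]='d': k: 1→0; π[8]=0 (border '')
j=9 s[j]='c': π[9]=1 (border 'c')
j=10 s[j]='c': k: 1→0; π[10]=1 (border 'c')
j=11 s[j]='e': k: 1→0; π[11]=0 (border '')
j=12 s[j]='a': π[12]=0 (border '')
j=13 s[j]='a': π[13]=0 (border '')
j=14 s[j]='b': π[14]=0 (border '')
j=15 s[j]='f': π[15]=0 (border '')
j=16 s[j]='d': π[16]=0 (border '')
j=17 s[j]='a': π[17]=0 (border '')
j=18 s[j]='c': π[18]=1 (border 'c')
j=19 s[j]='a': k: 1→0; π[19]=0 (border '')
j=20 s[j]='a': π[20]=0 (border '')
j=21 s[j]='c': π[21]=1 (border 'c')
j=22 s[j]='f': π[22]=2 (border 'cf')
j=23 s[j]='a': k: 2→0; π[23]=0 (border '')
j=24 s[j]='f': π[24]=0 (border '')
j=25 s[j]='f': π[25]=0 (border '')
j=26 s[j]='b': π[26]=0 (border '')
j=27 s[j]='f': π[27]=0 (border '')
j=28 s[j]='d': π[28]=0 (border '')
j=29 s[j]='f': π[29]=0 (border '')
j=30 s[j]='a': π[30]=0 (border '')
j=31 s[j]='d': π[31]=0 (border '')

[0, 0, 1, 2, 0, 0, 0, 1, 0, 1, 1, 0, 0, 0, 0, 0, 0, 0, 1, 0, 0, 1, 2, 0, 0, 0, 0, 0, 0, 0, 0, 0]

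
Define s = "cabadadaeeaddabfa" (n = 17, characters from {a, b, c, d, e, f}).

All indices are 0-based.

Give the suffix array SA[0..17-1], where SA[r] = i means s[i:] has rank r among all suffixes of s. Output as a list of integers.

sorted suffixes:
  #0 SA[0]=16  'a'
  #1 SA[1]=1  'abadadaeeaddabfa'
  #2 SA[2]=13  'abfa'
  #3 SA[3]=3  'adadaeeaddabfa'
  #4 SA[4]=5  'adaeeaddabfa'
  #5 SA[5]=10  'addabfa'
  #6 SA[6]=7  'aeeaddabfa'
  #7 SA[7]=2  'badadaeeaddabfa'
  #8 SA[8]=14  'bfa'
  #9 SA[9]=0  'cabadadaeeaddabfa'
  #10 SA[10]=12  'dabfa'
  #11 SA[11]=4  'dadaeeaddabfa'
  #12 SA[12]=6  'daeeaddabfa'
  #13 SA[13]=11  'ddabfa'
  #14 SA[14]=9  'eaddabfa'
  #15 SA[15]=8  'eeaddabfa'
  #16 SA[16]=15  'fa'

[16, 1, 13, 3, 5, 10, 7, 2, 14, 0, 12, 4, 6, 11, 9, 8, 15]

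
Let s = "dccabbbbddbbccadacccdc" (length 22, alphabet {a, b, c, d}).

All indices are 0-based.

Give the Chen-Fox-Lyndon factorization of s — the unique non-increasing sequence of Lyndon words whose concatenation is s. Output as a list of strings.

emit factor 1: 'd' (i=0, period=1)
emit factor 2: 'c' (i=1, period=1)
emit factor 3: 'c' (i=2, period=1)
emit factor 4: 'abbbbddbbccadacccdc' (i=3, period=19)

["d", "c", "c", "abbbbddbbccadacccdc"]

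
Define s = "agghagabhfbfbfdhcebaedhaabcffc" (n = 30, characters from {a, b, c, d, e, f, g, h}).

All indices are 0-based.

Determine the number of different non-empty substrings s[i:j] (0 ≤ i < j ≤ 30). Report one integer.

436

rank | idx | suffix
   0 |  23 | aabcffc
   1 |  24 | abcffc
   2 |   6 | abhfbfbfdhcebaedhaabcffc
   3 |  19 | aedhaabcffc
   4 |   4 | agabhfbfbfdhcebaedhaabcffc
   5 |   0 | agghagabhfbfbfdhcebaedhaabcffc
   6 |  18 | baedhaabcffc
   7 |  25 | bcffc
   8 |  10 | bfbfdhcebaedhaabcffc
   9 |  12 | bfdhcebaedhaabcffc
  10 |   7 | bhfbfbfdhcebaedhaabcffc
  11 |  29 | c
  12 |  16 | cebaedhaabcffc
  13 |  26 | cffc
  14 |  21 | dhaabcffc
  15 |  14 | dhcebaedhaabcffc
  16 |  17 | ebaedhaabcffc
  17 |  20 | edhaabcffc
  18 |   9 | fbfbfdhcebaedhaabcffc
  19 |  11 | fbfdhcebaedhaabcffc
  20 |  28 | fc
  21 |  13 | fdhcebaedhaabcffc
  22 |  27 | ffc
  23 |   5 | gabhfbfbfdhcebaedhaabcffc
  24 |   1 | gghagabhfbfbfdhcebaedhaabcffc
  25 |   2 | ghagabhfbfbfdhcebaedhaabcffc
  26 |  22 | haabcffc
  27 |   3 | hagabhfbfbfdhcebaedhaabcffc
  28 |  15 | hcebaedhaabcffc
  29 |   8 | hfbfbfdhcebaedhaabcffc

SA = [23, 24, 6, 19, 4, 0, 18, 25, 10, 12, 7, 29, 16, 26, 21, 14, 17, 20, 9, 11, 28, 13, 27, 5, 1, 2, 22, 3, 15, 8]
[i] adj suffixes → lcp
  [1] 23/24 → 1 ('a')
  [2] 24/6 → 2 ('ab')
  [3] 6/19 → 1 ('a')
  [4] 19/4 → 1 ('a')
  [5] 4/0 → 2 ('ag')
  [6] 0/18 → 0 ('')
  [7] 18/25 → 1 ('b')
  [8] 25/10 → 1 ('b')
  [9] 10/12 → 2 ('bf')
  [10] 12/7 → 1 ('b')
  [11] 7/29 → 0 ('')
  [12] 29/16 → 1 ('c')
  [13] 16/26 → 1 ('c')
  [14] 26/21 → 0 ('')
  [15] 21/14 → 2 ('dh')
  [16] 14/17 → 0 ('')
  [17] 17/20 → 1 ('e')
  [18] 20/9 → 0 ('')
  [19] 9/11 → 3 ('fbf')
  [20] 11/28 → 1 ('f')
  [21] 28/13 → 1 ('f')
  [22] 13/27 → 1 ('f')
  [23] 27/5 → 0 ('')
  [24] 5/1 → 1 ('g')
  [25] 1/2 → 1 ('g')
  [26] 2/22 → 0 ('')
  [27] 22/3 → 2 ('ha')
  [28] 3/15 → 1 ('h')
  [29] 15/8 → 1 ('h')

n(n+1)/2 = 30·31/2 = 465
Σ LCP = 0 + 1 + 2 + 1 + 1 + 2 + 0 + 1 + 1 + 2 + 1 + 0 + 1 + 1 + 0 + 2 + 0 + 1 + 0 + 3 + 1 + 1 + 1 + 0 + 1 + 1 + 0 + 2 + 1 + 1 = 29
distinct = 465 − 29 = 436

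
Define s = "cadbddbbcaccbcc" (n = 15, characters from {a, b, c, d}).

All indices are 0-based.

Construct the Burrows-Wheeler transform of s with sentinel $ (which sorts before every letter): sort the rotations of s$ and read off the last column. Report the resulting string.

cccdbcdcb$cbadab

rank  rotation          last
    0  $cadbddbbcaccbcc  c
    1  accbcc$cadbddbbc  c
    2  adbddbbcaccbcc$c  c
    3  bbcaccbcc$cadbdd  d
    4  bcaccbcc$cadbddb  b
    5  bcc$cadbddbbcacc  c
    6  bddbbcaccbcc$cad  d
    7  c$cadbddbbcaccbc  c
    8  caccbcc$cadbddbb  b
    9  cadbddbbcaccbcc$  $
   10  cbcc$cadbddbbcac  c
   11  cc$cadbddbbcaccb  b
   12  ccbcc$cadbddbbca  a
   13  dbbcaccbcc$cadbd  d
   14  dbddbbcaccbcc$ca  a
   15  ddbbcaccbcc$cadb  b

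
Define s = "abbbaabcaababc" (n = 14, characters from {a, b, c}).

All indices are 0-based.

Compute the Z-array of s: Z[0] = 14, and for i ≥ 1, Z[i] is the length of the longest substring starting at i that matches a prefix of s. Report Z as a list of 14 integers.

Z[0]=14
i=1: outside box; Z[1]=0
i=2: outside box; Z[2]=0
i=3: outside box; Z[3]=0
i=4: outside box; Z[4]=1 scan→box=[4,5)
i=5: outside box; Z[5]=2 scan→box=[5,7)
i=6: min(r-i=1, Z[1]=0)=0; Z[6]=0
i=7: outside box; Z[7]=0
i=8: outside box; Z[8]=1 scan→box=[8,9)
i=9: outside box; Z[9]=2 scan→box=[9,11)
i=10: min(r-i=1, Z[1]=0)=0; Z[10]=0
i=11: outside box; Z[11]=2 scan→box=[11,13)
i=12: min(r-i=1, Z[1]=0)=0; Z[12]=0
i=13: outside box; Z[13]=0

[14, 0, 0, 0, 1, 2, 0, 0, 1, 2, 0, 2, 0, 0]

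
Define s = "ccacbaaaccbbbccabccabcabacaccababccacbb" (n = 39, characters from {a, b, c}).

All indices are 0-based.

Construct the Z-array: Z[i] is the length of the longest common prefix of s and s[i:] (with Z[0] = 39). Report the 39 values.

[39, 1, 0, 1, 0, 0, 0, 0, 2, 1, 0, 0, 0, 3, 1, 0, 0, 3, 1, 0, 0, 1, 0, 0, 0, 1, 0, 3, 1, 0, 0, 0, 0, 5, 1, 0, 1, 0, 0]

Z[0]=39
i=1: fresh scan; Z[1]=1 extend→box=[1,2)
i=2: fresh scan; Z[2]=0
i=3: fresh scan; Z[3]=1 extend→box=[3,4)
i=4: fresh scan; Z[4]=0
i=5: fresh scan; Z[5]=0
i=6: fresh scan; Z[6]=0
i=7: fresh scan; Z[7]=0
i=8: fresh scan; Z[8]=2 extend→box=[8,10)
i=9: min(r-i=1, Z[1]=1)=1; Z[9]=1
i=10: fresh scan; Z[10]=0
i=11: fresh scan; Z[11]=0
i=12: fresh scan; Z[12]=0
i=13: fresh scan; Z[13]=3 extend→box=[13,16)
i=14: min(r-i=2, Z[1]=1)=1; Z[14]=1
i=15: min(r-i=1, Z[2]=0)=0; Z[15]=0
i=16: fresh scan; Z[16]=0
i=17: fresh scan; Z[17]=3 extend→box=[17,20)
i=18: min(r-i=2, Z[1]=1)=1; Z[18]=1
i=19: min(r-i=1, Z[2]=0)=0; Z[19]=0
i=20: fresh scan; Z[20]=0
i=21: fresh scan; Z[21]=1 extend→box=[21,22)
i=22: fresh scan; Z[22]=0
i=23: fresh scan; Z[23]=0
i=24: fresh scan; Z[24]=0
i=25: fresh scan; Z[25]=1 extend→box=[25,26)
i=26: fresh scan; Z[26]=0
i=27: fresh scan; Z[27]=3 extend→box=[27,30)
i=28: min(r-i=2, Z[1]=1)=1; Z[28]=1
i=29: min(r-i=1, Z[2]=0)=0; Z[29]=0
i=30: fresh scan; Z[30]=0
i=31: fresh scan; Z[31]=0
i=32: fresh scan; Z[32]=0
i=33: fresh scan; Z[33]=5 extend→box=[33,38)
i=34: min(r-i=4, Z[1]=1)=1; Z[34]=1
i=35: min(r-i=3, Z[2]=0)=0; Z[35]=0
i=36: min(r-i=2, Z[3]=1)=1; Z[36]=1
i=37: min(r-i=1, Z[4]=0)=0; Z[37]=0
i=38: fresh scan; Z[38]=0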